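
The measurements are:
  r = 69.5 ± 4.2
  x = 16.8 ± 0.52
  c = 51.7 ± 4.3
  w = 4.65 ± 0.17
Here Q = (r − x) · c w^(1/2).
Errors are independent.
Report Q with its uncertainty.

Let u = r − x = 52.7. δu = √(δr² + δx²) = √(17.6 + 0.270) = 4.23, so δu/u = 0.0803.
Q is then a monomial in u, c, w:
δQ/Q = √((δu/u)² + (1·δc/c)² + (½·δw/w)²) = √(0.00645 + 0.00692 + 0.000334) = 0.117
Q = 5880, so δQ = 0.117 × 5880 = 688.

5880 ± 688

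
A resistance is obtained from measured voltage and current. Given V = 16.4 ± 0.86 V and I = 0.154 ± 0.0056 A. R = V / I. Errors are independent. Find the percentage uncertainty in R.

Since R is a product/quotient, work with relative uncertainties:
  (1·δV/V)² = (1×0.0524)² = 0.00275;  (-1·δI/I)² = (-1×0.0364)² = 0.00132
δR/R = √(0.00407) = 0.0638

6.38%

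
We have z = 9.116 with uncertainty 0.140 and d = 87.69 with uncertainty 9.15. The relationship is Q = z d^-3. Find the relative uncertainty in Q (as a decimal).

Q is a product of powers, so relative uncertainties combine in quadrature:
  (1·δz/z)² = (1×0.0154)² = 0.000236;  (-3·δd/d)² = (-3×0.104)² = 0.0980
δQ/Q = √(0.0982) = 0.313

0.313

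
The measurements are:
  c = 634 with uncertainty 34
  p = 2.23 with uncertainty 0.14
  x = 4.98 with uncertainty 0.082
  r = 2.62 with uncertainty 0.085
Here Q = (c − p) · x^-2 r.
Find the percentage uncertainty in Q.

7.09%

Let u = c − p = 632. δu = √(δc² + δp²) = √(1160 + 0.0196) = 34.0, so δu/u = 0.0538.
Q is then a monomial in u, x, r:
δQ/Q = √((δu/u)² + (-2·δx/x)² + (1·δr/r)²) = √(0.00290 + 0.00108 + 0.00105) = 0.0709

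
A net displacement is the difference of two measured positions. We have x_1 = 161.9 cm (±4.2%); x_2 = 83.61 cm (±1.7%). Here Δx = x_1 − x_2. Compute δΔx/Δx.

Each term contributes (cᵢ δxᵢ)² to (δΔx)²:
  (δx_1)² = 46.2;  (δx_2)² = 2.02
δΔx = √(48.3) = 6.95 cm
Δx = 78.29 cm, so δΔx/Δx = 6.95/78.29 = 0.0887.

0.0887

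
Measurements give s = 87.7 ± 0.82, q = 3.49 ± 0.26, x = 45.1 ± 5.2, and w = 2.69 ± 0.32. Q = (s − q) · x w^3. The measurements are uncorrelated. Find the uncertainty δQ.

27700

Let u = s − q = 84.2. δu = √(δs² + δq²) = √(0.672 + 0.0676) = 0.860, so δu/u = 0.0102.
Q is then a monomial in u, x, w:
δQ/Q = √((δu/u)² + (1·δx/x)² + (3·δw/w)²) = √(0.000104 + 0.0133 + 0.127) = 0.375
Q = 73900, so δQ = 0.375 × 73900 = 27700.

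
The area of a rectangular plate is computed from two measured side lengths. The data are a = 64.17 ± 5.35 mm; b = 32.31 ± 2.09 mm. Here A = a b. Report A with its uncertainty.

2073 ± 219 mm^2

Since A is a product/quotient, work with relative uncertainties:
  (1·δa/a)² = (1×0.0834)² = 0.00695;  (1·δb/b)² = (1×0.0647)² = 0.00418
δA/A = √(0.0111) = 0.106
A = 2073 mm^2, so δA = 0.106 × 2073 = 219 mm^2.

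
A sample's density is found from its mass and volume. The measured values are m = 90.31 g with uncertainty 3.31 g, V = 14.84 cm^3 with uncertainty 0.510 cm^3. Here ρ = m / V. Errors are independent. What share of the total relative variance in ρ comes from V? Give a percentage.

46.8%

(δρ/ρ)² = (1·δm/m)² + (-1·δV/V)²
  m term: (1×0.0367)² = 0.00134
  V term: (-1×0.0344)² = 0.00118
Total = 0.00252. Share from V = 0.00118/0.00252 = 0.468.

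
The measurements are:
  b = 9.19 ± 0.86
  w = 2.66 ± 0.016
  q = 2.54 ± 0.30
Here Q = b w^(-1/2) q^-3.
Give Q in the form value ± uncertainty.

0.344 ± 0.126

Relative error in a monomial: (δQ/Q)² = Σ (nᵢ · δxᵢ/xᵢ)².
  (1·δb/b)² = (1×0.0936)² = 0.00876;  (−½·δw/w)² = (-0.5×0.00602)² = 9.05e-06;  (-3·δq/q)² = (-3×0.118)² = 0.126
δQ/Q = √(0.134) = 0.366
Q = 0.344, so δQ = 0.366 × 0.344 = 0.126.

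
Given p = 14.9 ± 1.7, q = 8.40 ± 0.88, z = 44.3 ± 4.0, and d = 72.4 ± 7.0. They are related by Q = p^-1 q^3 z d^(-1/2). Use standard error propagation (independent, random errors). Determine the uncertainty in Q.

Since Q is a product/quotient, work with relative uncertainties:
  (-1·δp/p)² = (-1×0.114)² = 0.0130;  (3·δq/q)² = (3×0.105)² = 0.0988;  (1·δz/z)² = (1×0.0903)² = 0.00815;  (−½·δd/d)² = (-0.5×0.0967)² = 0.00234
δQ/Q = √(0.122) = 0.350
Q = 207, so δQ = 0.350 × 207 = 72.4.

72.4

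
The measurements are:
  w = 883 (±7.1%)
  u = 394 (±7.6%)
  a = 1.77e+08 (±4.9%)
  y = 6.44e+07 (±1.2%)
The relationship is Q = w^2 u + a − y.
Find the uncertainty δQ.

Let p = w^2·u = 3.07e+08. δp/p = √((2·δw/w)² + (1·δu/u)²) = √(0.0202 + 0.00578) = 0.161, so δp = 4.95e+07.
Q = p + a − y: δQ = √(δp² + δa² + δy²) = √(2.45e+15 + 7.52e+13 + 5.97e+11) = 5.02e+07

5.02e+07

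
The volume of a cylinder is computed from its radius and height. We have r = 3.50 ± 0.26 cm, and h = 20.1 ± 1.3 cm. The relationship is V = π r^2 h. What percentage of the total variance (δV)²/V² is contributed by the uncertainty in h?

15.9%

(δV/V)² = (2·δr/r)² + (1·δh/h)²
  r term: (2×0.0743)² = 0.0221
  h term: (1×0.0647)² = 0.00418
Total = 0.0263. Share from h = 0.00418/0.0263 = 0.159.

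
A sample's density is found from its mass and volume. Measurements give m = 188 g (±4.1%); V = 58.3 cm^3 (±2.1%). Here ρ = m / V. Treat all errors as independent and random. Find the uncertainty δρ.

ρ is a product of powers, so relative uncertainties combine in quadrature:
  (1·δm/m)² = (1×0.0410)² = 0.00168;  (-1·δV/V)² = (-1×0.0210)² = 0.000441
δρ/ρ = √(0.00212) = 0.0461
ρ = 3.22 g/cm^3, so δρ = 0.0461 × 3.22 = 0.149 g/cm^3.

0.149 g/cm^3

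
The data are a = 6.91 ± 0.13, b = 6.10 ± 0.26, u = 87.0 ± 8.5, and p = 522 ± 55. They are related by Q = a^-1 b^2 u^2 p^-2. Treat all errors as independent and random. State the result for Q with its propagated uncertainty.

Q is a product of powers, so relative uncertainties combine in quadrature:
  (-1·δa/a)² = (-1×0.0188)² = 0.000354;  (2·δb/b)² = (2×0.0426)² = 0.00727;  (2·δu/u)² = (2×0.0977)² = 0.0382;  (-2·δp/p)² = (-2×0.105)² = 0.0444
δQ/Q = √(0.0902) = 0.300
Q = 0.150, so δQ = 0.300 × 0.150 = 0.0449.

0.150 ± 0.0449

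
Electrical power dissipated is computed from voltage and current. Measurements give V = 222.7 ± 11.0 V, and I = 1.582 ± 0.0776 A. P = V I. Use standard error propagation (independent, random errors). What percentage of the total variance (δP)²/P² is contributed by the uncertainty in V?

(δP/P)² = (1·δV/V)² + (1·δI/I)²
  V term: (1×0.0494)² = 0.00244
  I term: (1×0.0491)² = 0.00241
Total = 0.00485. Share from V = 0.00244/0.00485 = 0.503.

50.3%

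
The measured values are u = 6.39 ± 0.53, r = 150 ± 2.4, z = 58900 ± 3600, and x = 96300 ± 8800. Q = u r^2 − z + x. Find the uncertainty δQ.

15900

Let p = u·r^2 = 1.44e+05. δp/p = √((1·δu/u)² + (2·δr/r)²) = √(0.00688 + 0.00102) = 0.0889, so δp = 12800.
Q = p − z + x: δQ = √(δp² + δz² + δx²) = √(1.63e+08 + 1.3e+07 + 7.74e+07) = 15900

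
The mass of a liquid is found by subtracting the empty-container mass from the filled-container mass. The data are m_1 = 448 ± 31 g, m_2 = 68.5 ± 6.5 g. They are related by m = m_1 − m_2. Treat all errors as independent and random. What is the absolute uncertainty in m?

31.7 g

For a sum/difference, combine absolute errors in quadrature:
  (δm_1)² = 961;  (δm_2)² = 42.2
δm = √(1000) = 31.7 g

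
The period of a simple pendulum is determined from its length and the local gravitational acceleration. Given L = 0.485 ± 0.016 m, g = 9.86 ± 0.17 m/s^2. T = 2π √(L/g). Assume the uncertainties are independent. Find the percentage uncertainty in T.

1.86%

Relative error in a monomial: (δT/T)² = Σ (nᵢ · δxᵢ/xᵢ)².
  (½·δL/L)² = (0.5×0.0330)² = 0.000272;  (−½·δg/g)² = (-0.5×0.0172)² = 7.43e-05
δT/T = √(0.000346) = 0.0186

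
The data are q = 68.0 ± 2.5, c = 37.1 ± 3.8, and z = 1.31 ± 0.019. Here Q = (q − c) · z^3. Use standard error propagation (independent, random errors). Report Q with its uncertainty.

69.5 ± 10.7

Let u = q − c = 30.9. δu = √(δq² + δc²) = √(6.25 + 14.4) = 4.55, so δu/u = 0.147.
Q is then a monomial in u, z:
δQ/Q = √((δu/u)² + (3·δz/z)²) = √(0.0217 + 0.00189) = 0.154
Q = 69.5, so δQ = 0.154 × 69.5 = 10.7.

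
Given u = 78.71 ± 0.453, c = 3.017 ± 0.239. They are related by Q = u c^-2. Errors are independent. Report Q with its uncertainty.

8.647 ± 1.37

Since Q is a product/quotient, work with relative uncertainties:
  (1·δu/u)² = (1×0.00576)² = 3.31e-05;  (-2·δc/c)² = (-2×0.0792)² = 0.0251
δQ/Q = √(0.0251) = 0.159
Q = 8.647, so δQ = 0.159 × 8.647 = 1.37.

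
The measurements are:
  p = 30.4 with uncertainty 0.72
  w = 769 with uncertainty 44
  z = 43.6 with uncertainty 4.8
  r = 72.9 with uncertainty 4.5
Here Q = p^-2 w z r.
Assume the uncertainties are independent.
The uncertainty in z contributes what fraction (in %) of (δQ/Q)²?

56.5%

(δQ/Q)² = (-2·δp/p)² + (1·δw/w)² + (1·δz/z)² + (1·δr/r)²
  p term: (-2×0.0237)² = 0.00224
  w term: (1×0.0572)² = 0.00327
  z term: (1×0.110)² = 0.0121
  r term: (1×0.0617)² = 0.00381
Total = 0.0214. Share from z = 0.0121/0.0214 = 0.565.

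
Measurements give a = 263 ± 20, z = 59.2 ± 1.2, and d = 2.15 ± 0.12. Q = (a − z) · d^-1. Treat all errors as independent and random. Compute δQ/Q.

0.113

Let u = a − z = 204. δu = √(δa² + δz²) = √(400 + 1.44) = 20.0, so δu/u = 0.0983.
Q is then a monomial in u, d:
δQ/Q = √((δu/u)² + (-1·δd/d)²) = √(0.00967 + 0.00312) = 0.113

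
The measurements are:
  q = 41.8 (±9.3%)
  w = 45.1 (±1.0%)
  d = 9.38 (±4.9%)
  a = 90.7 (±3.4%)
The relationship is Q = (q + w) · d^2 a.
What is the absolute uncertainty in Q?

Let u = q + w = 86.9. δu = √(δq² + δw²) = √(15.1 + 0.203) = 3.91, so δu/u = 0.0450.
Q is then a monomial in u, d, a:
δQ/Q = √((δu/u)² + (2·δd/d)² + (1·δa/a)²) = √(0.00203 + 0.00960 + 0.00116) = 0.113
Q = 6.93e+05, so δQ = 0.113 × 6.93e+05 = 78400.

78400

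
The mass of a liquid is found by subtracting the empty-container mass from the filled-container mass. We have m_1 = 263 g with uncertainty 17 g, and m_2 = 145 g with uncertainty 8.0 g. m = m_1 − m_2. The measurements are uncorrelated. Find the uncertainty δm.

18.8 g

Each term contributes (cᵢ δxᵢ)² to (δm)²:
  (δm_1)² = 289;  (δm_2)² = 64.0
δm = √(353) = 18.8 g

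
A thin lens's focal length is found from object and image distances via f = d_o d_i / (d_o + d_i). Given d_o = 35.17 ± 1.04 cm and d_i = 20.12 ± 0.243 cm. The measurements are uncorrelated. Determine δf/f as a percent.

∂f/∂d_o = (d_i/(d_o+d_i))² = 0.132;  ∂f/∂d_i = (d_o/(d_o+d_i))² = 0.405
δf = √((∂f/∂d_o · δd_o)² + (∂f/∂d_i · δd_i)²) = √(0.0190 + 0.00967) = 0.169 cm
f = 12.80 cm, so δf/f = 0.169/12.80 = 0.0132.

1.32%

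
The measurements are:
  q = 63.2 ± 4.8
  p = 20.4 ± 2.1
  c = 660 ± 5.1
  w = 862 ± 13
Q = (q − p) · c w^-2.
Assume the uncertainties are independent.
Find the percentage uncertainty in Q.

12.6%

Let u = q − p = 42.8. δu = √(δq² + δp²) = √(23.0 + 4.41) = 5.24, so δu/u = 0.122.
Q is then a monomial in u, c, w:
δQ/Q = √((δu/u)² + (1·δc/c)² + (-2·δw/w)²) = √(0.0150 + 5.97e-05 + 0.000910) = 0.126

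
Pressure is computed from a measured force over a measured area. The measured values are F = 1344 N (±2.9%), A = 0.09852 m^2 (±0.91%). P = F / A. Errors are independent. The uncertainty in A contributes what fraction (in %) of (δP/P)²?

8.96%

(δP/P)² = (1·δF/F)² + (-1·δA/A)²
  F term: (1×0.0290)² = 0.000841
  A term: (-1×0.00910)² = 8.28e-05
Total = 0.000924. Share from A = 8.28e-05/0.000924 = 0.0896.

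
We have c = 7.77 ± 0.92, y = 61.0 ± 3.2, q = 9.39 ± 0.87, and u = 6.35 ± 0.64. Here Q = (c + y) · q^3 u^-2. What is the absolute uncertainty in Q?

Let w = c + y = 68.8. δw = √(δc² + δy²) = √(0.846 + 10.2) = 3.33, so δw/w = 0.0484.
Q is then a monomial in w, q, u:
δQ/Q = √((δw/w)² + (3·δq/q)² + (-2·δu/u)²) = √(0.00234 + 0.0773 + 0.0406) = 0.347
Q = 1410, so δQ = 0.347 × 1410 = 490.

490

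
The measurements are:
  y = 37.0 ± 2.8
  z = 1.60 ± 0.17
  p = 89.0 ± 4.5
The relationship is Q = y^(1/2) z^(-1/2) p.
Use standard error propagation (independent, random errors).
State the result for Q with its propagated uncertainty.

428 ± 35.3

Products/powers → add relative errors in quadrature, weighted by exponent:
  (½·δy/y)² = (0.5×0.0757)² = 0.00143;  (−½·δz/z)² = (-0.5×0.106)² = 0.00282;  (1·δp/p)² = (1×0.0506)² = 0.00256
δQ/Q = √(0.00681) = 0.0825
Q = 428, so δQ = 0.0825 × 428 = 35.3.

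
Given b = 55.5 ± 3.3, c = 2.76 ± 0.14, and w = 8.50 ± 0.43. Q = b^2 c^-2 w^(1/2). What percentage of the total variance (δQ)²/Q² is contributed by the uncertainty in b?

(δQ/Q)² = (2·δb/b)² + (-2·δc/c)² + (½·δw/w)²
  b term: (2×0.0595)² = 0.0141
  c term: (-2×0.0507)² = 0.0103
  w term: (0.5×0.0506)² = 0.000640
Total = 0.0251. Share from b = 0.0141/0.0251 = 0.564.

56.4%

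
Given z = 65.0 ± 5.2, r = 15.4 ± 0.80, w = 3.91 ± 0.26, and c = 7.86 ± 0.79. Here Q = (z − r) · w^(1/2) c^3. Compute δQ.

Let u = z − r = 49.6. δu = √(δz² + δr²) = √(27.0 + 0.640) = 5.26, so δu/u = 0.106.
Q is then a monomial in u, w, c:
δQ/Q = √((δu/u)² + (½·δw/w)² + (3·δc/c)²) = √(0.0113 + 0.00111 + 0.0909) = 0.321
Q = 47600, so δQ = 0.321 × 47600 = 15300.

15300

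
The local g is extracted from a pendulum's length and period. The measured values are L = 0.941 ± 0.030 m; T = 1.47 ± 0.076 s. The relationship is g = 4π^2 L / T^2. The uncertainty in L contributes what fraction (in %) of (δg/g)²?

8.68%

(δg/g)² = (1·δL/L)² + (-2·δT/T)²
  L term: (1×0.0319)² = 0.00102
  T term: (-2×0.0517)² = 0.0107
Total = 0.0117. Share from L = 0.00102/0.0117 = 0.0868.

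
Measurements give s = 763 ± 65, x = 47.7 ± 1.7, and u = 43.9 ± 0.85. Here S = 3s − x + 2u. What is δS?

For a sum/difference, combine absolute errors in quadrature:
  (3·δs)² = 38000;  (δx)² = 2.89;  (2·δu)² = 2.89
δS = √(38000) = 195

195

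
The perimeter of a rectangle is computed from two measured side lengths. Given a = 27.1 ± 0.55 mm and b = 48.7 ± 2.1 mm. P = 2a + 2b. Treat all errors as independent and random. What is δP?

4.34 mm

P is a linear combination, so absolute uncertainties add in quadrature:
  (2·δa)² = 1.21;  (2·δb)² = 17.6
δP = √(18.9) = 4.34 mm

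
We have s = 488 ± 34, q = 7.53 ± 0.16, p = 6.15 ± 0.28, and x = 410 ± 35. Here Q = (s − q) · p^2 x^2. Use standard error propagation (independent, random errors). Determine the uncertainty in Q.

Let u = s − q = 480. δu = √(δs² + δq²) = √(1160 + 0.0256) = 34.0, so δu/u = 0.0708.
Q is then a monomial in u, p, x:
δQ/Q = √((δu/u)² + (2·δp/p)² + (2·δx/x)²) = √(0.00501 + 0.00829 + 0.0291) = 0.206
Q = 3.05e+09, so δQ = 0.206 × 3.05e+09 = 6.29e+08.

6.29e+08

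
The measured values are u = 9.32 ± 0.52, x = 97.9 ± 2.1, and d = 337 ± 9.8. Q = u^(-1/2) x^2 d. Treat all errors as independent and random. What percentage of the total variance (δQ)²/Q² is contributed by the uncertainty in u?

(δQ/Q)² = (−½·δu/u)² + (2·δx/x)² + (1·δd/d)²
  u term: (-0.5×0.0558)² = 0.000778
  x term: (2×0.0215)² = 0.00184
  d term: (1×0.0291)² = 0.000846
Total = 0.00346. Share from u = 0.000778/0.00346 = 0.225.

22.5%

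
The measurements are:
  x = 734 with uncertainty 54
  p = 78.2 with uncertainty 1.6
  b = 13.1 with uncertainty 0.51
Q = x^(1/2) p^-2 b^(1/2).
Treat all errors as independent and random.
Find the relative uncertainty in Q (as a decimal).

0.0584

For a monomial Q ∝ x^(1/2), p^-2, b^(1/2), fractional errors add in quadrature:
  (½·δx/x)² = (0.5×0.0736)² = 0.00135;  (-2·δp/p)² = (-2×0.0205)² = 0.00167;  (½·δb/b)² = (0.5×0.0389)² = 0.000379
δQ/Q = √(0.00341) = 0.0584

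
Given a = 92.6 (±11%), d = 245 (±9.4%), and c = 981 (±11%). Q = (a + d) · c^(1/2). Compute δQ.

980

Let u = a + d = 338. δu = √(δa² + δd²) = √(104 + 530) = 25.2, so δu/u = 0.0746.
Q is then a monomial in u, c:
δQ/Q = √((δu/u)² + (½·δc/c)²) = √(0.00556 + 0.00302) = 0.0927
Q = 10600, so δQ = 0.0927 × 10600 = 980.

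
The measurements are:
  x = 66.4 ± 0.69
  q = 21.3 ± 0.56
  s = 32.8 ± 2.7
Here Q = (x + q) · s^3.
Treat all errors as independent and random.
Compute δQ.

Let u = x + q = 87.7. δu = √(δx² + δq²) = √(0.476 + 0.314) = 0.889, so δu/u = 0.0101.
Q is then a monomial in u, s:
δQ/Q = √((δu/u)² + (3·δs/s)²) = √(0.000103 + 0.0610) = 0.247
Q = 3.09e+06, so δQ = 0.247 × 3.09e+06 = 7.65e+05.

7.65e+05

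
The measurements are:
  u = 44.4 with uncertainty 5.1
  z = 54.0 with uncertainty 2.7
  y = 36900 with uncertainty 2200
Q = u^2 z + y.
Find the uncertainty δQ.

25100

Let p = u^2·z = 1.06e+05. δp/p = √((2·δu/u)² + (1·δz/z)²) = √(0.0528 + 0.00250) = 0.235, so δp = 25000.
Q = p + y: δQ = √(δp² + δy²) = √(6.26e+08 + 4.84e+06) = 25100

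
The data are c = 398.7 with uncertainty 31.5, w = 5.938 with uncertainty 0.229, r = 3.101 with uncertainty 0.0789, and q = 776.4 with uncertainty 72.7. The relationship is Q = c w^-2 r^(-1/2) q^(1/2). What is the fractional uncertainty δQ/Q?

Products/powers → add relative errors in quadrature, weighted by exponent:
  (1·δc/c)² = (1×0.0790)² = 0.00624;  (-2·δw/w)² = (-2×0.0386)² = 0.00595;  (−½·δr/r)² = (-0.5×0.0254)² = 0.000162;  (½·δq/q)² = (0.5×0.0936)² = 0.00219
δQ/Q = √(0.0145) = 0.121

0.121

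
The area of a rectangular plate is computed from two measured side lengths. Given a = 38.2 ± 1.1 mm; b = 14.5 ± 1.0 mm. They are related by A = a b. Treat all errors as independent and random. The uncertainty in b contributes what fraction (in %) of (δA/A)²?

85.2%

(δA/A)² = (1·δa/a)² + (1·δb/b)²
  a term: (1×0.0288)² = 0.000829
  b term: (1×0.0690)² = 0.00476
Total = 0.00559. Share from b = 0.00476/0.00559 = 0.852.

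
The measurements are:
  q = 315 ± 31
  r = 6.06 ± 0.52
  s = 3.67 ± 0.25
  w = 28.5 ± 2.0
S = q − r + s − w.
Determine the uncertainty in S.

31.1

Sums and differences: (δS)² = Σ (cᵢ δxᵢ)².
  (δq)² = 961;  (δr)² = 0.270;  (δs)² = 0.0625;  (δw)² = 4.00
δS = √(965) = 31.1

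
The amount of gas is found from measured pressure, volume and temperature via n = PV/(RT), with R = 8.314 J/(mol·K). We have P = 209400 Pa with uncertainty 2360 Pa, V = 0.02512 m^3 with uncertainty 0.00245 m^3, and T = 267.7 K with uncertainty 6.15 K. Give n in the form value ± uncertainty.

For a monomial n ∝ P, V, T^-1, fractional errors add in quadrature:
  (1·δP/P)² = (1×0.0113)² = 0.000127;  (1·δV/V)² = (1×0.0975)² = 0.00951;  (-1·δT/T)² = (-1×0.0230)² = 0.000528
δn/n = √(0.0102) = 0.101
n = 2.363 mol, so δn = 0.101 × 2.363 = 0.238 mol.

2.363 ± 0.238 mol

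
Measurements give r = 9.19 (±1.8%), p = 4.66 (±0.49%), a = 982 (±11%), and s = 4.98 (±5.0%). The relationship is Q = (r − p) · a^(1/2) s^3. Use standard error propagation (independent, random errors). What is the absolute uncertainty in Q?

2870

Let u = r − p = 4.53. δu = √(δr² + δp²) = √(0.0274 + 0.000521) = 0.167, so δu/u = 0.0369.
Q is then a monomial in u, a, s:
δQ/Q = √((δu/u)² + (½·δa/a)² + (3·δs/s)²) = √(0.00136 + 0.00302 + 0.0225) = 0.164
Q = 17500, so δQ = 0.164 × 17500 = 2870.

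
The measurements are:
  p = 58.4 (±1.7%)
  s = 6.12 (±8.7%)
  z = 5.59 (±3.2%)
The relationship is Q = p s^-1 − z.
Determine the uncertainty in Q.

Let w = p·s^-1 = 9.54. δw/w = √((1·δp/p)² + (-1·δs/s)²) = √(0.000289 + 0.00757) = 0.0886, so δw = 0.846.
Q = w − z: δQ = √(δw² + δz²) = √(0.716 + 0.0320) = 0.865

0.865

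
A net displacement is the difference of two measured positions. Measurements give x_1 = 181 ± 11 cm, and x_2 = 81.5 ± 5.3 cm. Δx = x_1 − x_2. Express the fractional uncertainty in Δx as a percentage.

12.3%

Absolute uncertainties add in quadrature for a linear combination:
  (δx_1)² = 121;  (δx_2)² = 28.1
δΔx = √(149) = 12.2 cm
Δx = 99.5 cm, so δΔx/Δx = 12.2/99.5 = 0.123.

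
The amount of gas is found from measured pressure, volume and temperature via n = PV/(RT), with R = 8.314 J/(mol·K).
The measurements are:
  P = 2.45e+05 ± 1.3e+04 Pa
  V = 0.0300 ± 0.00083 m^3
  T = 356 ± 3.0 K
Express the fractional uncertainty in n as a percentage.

Since n is a product/quotient, work with relative uncertainties:
  (1·δP/P)² = (1×0.0531)² = 0.00282;  (1·δV/V)² = (1×0.0277)² = 0.000765;  (-1·δT/T)² = (-1×0.00843)² = 7.1e-05
δn/n = √(0.00365) = 0.0604

6.04%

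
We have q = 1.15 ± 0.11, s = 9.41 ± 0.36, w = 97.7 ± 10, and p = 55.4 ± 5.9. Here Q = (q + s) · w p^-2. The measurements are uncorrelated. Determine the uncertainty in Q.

0.0803

Let u = q + s = 10.6. δu = √(δq² + δs²) = √(0.0121 + 0.130) = 0.376, so δu/u = 0.0356.
Q is then a monomial in u, w, p:
δQ/Q = √((δu/u)² + (1·δw/w)² + (-2·δp/p)²) = √(0.00127 + 0.0105 + 0.0454) = 0.239
Q = 0.336, so δQ = 0.239 × 0.336 = 0.0803.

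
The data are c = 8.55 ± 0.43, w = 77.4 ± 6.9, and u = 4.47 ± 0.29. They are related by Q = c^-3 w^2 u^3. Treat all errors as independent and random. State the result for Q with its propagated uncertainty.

Relative error in a monomial: (δQ/Q)² = Σ (nᵢ · δxᵢ/xᵢ)².
  (-3·δc/c)² = (-3×0.0503)² = 0.0228;  (2·δw/w)² = (2×0.0891)² = 0.0318;  (3·δu/u)² = (3×0.0649)² = 0.0379
δQ/Q = √(0.0924) = 0.304
Q = 856, so δQ = 0.304 × 856 = 260.

856 ± 260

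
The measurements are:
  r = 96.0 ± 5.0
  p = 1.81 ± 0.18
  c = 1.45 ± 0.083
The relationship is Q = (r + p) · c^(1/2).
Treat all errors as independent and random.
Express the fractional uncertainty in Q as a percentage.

Let u = r + p = 97.8. δu = √(δr² + δp²) = √(25.0 + 0.0324) = 5.00, so δu/u = 0.0512.
Q is then a monomial in u, c:
δQ/Q = √((δu/u)² + (½·δc/c)²) = √(0.00262 + 0.000819) = 0.0586

5.86%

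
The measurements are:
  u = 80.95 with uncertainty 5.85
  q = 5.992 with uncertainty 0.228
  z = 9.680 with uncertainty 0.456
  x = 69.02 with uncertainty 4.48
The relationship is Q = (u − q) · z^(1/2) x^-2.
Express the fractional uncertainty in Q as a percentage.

Let w = u − q = 74.96. δw = √(δu² + δq²) = √(34.2 + 0.0520) = 5.85, so δw/w = 0.0781.
Q is then a monomial in w, z, x:
δQ/Q = √((δw/w)² + (½·δz/z)² + (-2·δx/x)²) = √(0.00610 + 0.000555 + 0.0169) = 0.153

15.3%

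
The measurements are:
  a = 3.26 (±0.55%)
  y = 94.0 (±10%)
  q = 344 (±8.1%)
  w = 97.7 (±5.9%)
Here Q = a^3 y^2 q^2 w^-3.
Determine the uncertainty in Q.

Since Q is a product/quotient, work with relative uncertainties:
  (3·δa/a)² = (3×0.00550)² = 0.000272;  (2·δy/y)² = (2×0.100)² = 0.0400;  (2·δq/q)² = (2×0.0810)² = 0.0262;  (-3·δw/w)² = (-3×0.0590)² = 0.0313
δQ/Q = √(0.0978) = 0.313
Q = 38800, so δQ = 0.313 × 38800 = 12200.

12200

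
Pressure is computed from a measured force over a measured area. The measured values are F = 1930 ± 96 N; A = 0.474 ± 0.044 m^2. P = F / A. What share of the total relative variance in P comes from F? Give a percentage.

22.3%

(δP/P)² = (1·δF/F)² + (-1·δA/A)²
  F term: (1×0.0497)² = 0.00247
  A term: (-1×0.0928)² = 0.00862
Total = 0.0111. Share from F = 0.00247/0.0111 = 0.223.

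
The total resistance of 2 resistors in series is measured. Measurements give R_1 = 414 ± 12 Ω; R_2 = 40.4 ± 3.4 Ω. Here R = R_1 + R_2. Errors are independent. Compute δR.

12.5 Ω

R is a linear combination, so absolute uncertainties add in quadrature:
  (δR_1)² = 144;  (δR_2)² = 11.6
δR = √(156) = 12.5 Ω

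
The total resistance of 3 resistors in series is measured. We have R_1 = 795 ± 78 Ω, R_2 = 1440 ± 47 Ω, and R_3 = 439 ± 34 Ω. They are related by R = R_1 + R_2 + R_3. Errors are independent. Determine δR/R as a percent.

3.64%

R is a linear combination, so absolute uncertainties add in quadrature:
  (δR_1)² = 6080;  (δR_2)² = 2210;  (δR_3)² = 1160
δR = √(9450) = 97.2 Ω
R = 2670 Ω, so δR/R = 97.2/2670 = 0.0364.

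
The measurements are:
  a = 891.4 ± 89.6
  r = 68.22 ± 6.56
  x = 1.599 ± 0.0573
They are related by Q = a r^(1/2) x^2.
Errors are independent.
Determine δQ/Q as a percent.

13.2%

Products/powers → add relative errors in quadrature, weighted by exponent:
  (1·δa/a)² = (1×0.101)² = 0.0101;  (½·δr/r)² = (0.5×0.0962)² = 0.00231;  (2·δx/x)² = (2×0.0358)² = 0.00514
δQ/Q = √(0.0176) = 0.132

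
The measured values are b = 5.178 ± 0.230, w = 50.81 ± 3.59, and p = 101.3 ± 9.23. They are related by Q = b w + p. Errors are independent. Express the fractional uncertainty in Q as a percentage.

6.54%

Let h = b·w = 263.1. δh/h = √((1·δb/b)² + (1·δw/w)²) = √(0.00197 + 0.00499) = 0.0835, so δh = 22.0.
Q = h + p: δQ = √(δh² + δp²) = √(482 + 85.2) = 23.8
Q = 364.4, so δQ/Q = 23.8/364.4 = 0.0654.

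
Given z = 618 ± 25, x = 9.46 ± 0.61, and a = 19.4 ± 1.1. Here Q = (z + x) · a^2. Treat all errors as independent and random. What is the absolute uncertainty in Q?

28400

Let u = z + x = 627. δu = √(δz² + δx²) = √(625 + 0.372) = 25.0, so δu/u = 0.0399.
Q is then a monomial in u, a:
δQ/Q = √((δu/u)² + (2·δa/a)²) = √(0.00159 + 0.0129) = 0.120
Q = 2.36e+05, so δQ = 0.120 × 2.36e+05 = 28400.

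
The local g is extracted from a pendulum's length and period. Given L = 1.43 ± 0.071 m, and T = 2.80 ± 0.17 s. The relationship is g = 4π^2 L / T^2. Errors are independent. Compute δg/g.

0.131

For a monomial g ∝ L, T^-2, fractional errors add in quadrature:
  (1·δL/L)² = (1×0.0497)² = 0.00247;  (-2·δT/T)² = (-2×0.0607)² = 0.0147
δg/g = √(0.0172) = 0.131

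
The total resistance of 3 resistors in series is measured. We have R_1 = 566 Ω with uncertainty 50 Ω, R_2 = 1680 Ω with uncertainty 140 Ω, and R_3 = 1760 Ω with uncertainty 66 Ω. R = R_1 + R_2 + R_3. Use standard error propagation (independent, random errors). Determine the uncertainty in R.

163 Ω

Absolute uncertainties add in quadrature for a linear combination:
  (δR_1)² = 2500;  (δR_2)² = 19600;  (δR_3)² = 4360
δR = √(26500) = 163 Ω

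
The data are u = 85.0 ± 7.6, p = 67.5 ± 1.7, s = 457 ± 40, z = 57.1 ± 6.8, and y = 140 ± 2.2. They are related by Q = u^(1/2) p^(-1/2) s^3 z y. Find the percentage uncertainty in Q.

Q is a product of powers, so relative uncertainties combine in quadrature:
  (½·δu/u)² = (0.5×0.0894)² = 0.00200;  (−½·δp/p)² = (-0.5×0.0252)² = 0.000159;  (3·δs/s)² = (3×0.0875)² = 0.0689;  (1·δz/z)² = (1×0.119)² = 0.0142;  (1·δy/y)² = (1×0.0157)² = 0.000247
δQ/Q = √(0.0855) = 0.292

29.2%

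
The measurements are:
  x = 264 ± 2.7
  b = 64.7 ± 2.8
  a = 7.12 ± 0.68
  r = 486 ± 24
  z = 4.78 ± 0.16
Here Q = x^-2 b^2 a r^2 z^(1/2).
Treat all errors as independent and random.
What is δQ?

Since Q is a product/quotient, work with relative uncertainties:
  (-2·δx/x)² = (-2×0.0102)² = 0.000418;  (2·δb/b)² = (2×0.0433)² = 0.00749;  (1·δa/a)² = (1×0.0955)² = 0.00912;  (2·δr/r)² = (2×0.0494)² = 0.00975;  (½·δz/z)² = (0.5×0.0335)² = 0.000280
δQ/Q = √(0.0271) = 0.165
Q = 2.21e+05, so δQ = 0.165 × 2.21e+05 = 36300.

36300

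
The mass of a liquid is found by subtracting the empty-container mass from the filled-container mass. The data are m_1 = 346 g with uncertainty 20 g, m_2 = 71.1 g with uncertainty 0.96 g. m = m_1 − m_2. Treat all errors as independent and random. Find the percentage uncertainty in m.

Absolute uncertainties add in quadrature for a linear combination:
  (δm_1)² = 400;  (δm_2)² = 0.922
δm = √(401) = 20.0 g
m = 275 g, so δm/m = 20.0/275 = 0.0728.

7.28%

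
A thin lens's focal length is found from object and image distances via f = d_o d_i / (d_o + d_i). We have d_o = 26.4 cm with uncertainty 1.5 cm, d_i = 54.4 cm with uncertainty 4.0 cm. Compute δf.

∂f/∂d_o = (d_i/(d_o+d_i))² = 0.453;  ∂f/∂d_i = (d_o/(d_o+d_i))² = 0.107
δf = √((∂f/∂d_o · δd_o)² + (∂f/∂d_i · δd_i)²) = √(0.462 + 0.182) = 0.803 cm

0.803 cm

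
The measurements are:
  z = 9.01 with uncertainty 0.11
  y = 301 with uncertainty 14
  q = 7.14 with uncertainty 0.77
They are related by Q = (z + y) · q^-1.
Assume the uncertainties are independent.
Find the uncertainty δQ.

5.08

Let u = z + y = 310. δu = √(δz² + δy²) = √(0.0121 + 196) = 14.0, so δu/u = 0.0452.
Q is then a monomial in u, q:
δQ/Q = √((δu/u)² + (-1·δq/q)²) = √(0.00204 + 0.0116) = 0.117
Q = 43.4, so δQ = 0.117 × 43.4 = 5.08.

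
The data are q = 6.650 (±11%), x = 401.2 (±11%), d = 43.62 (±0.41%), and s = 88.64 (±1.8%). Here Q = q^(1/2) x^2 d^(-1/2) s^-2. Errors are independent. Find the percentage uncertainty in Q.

Each factor contributes (exponent × relative error)² to (δQ/Q)²:
  (½·δq/q)² = (0.5×0.110)² = 0.00302;  (2·δx/x)² = (2×0.110)² = 0.0484;  (−½·δd/d)² = (-0.5×0.00410)² = 4.2e-06;  (-2·δs/s)² = (-2×0.0180)² = 0.00130
δQ/Q = √(0.0527) = 0.230

23.0%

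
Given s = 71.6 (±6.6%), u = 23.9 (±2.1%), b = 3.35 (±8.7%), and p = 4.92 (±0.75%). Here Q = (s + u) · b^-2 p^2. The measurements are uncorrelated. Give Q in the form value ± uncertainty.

206 ± 37.4

Let w = s + u = 95.5. δw = √(δs² + δu²) = √(22.3 + 0.252) = 4.75, so δw/w = 0.0498.
Q is then a monomial in w, b, p:
δQ/Q = √((δw/w)² + (-2·δb/b)² + (2·δp/p)²) = √(0.00248 + 0.0303 + 0.000225) = 0.182
Q = 206, so δQ = 0.182 × 206 = 37.4.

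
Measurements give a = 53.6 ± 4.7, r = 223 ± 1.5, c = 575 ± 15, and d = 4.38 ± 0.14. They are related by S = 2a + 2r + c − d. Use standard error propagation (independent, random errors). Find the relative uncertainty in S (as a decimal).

0.0160

Each term contributes (cᵢ δxᵢ)² to (δS)²:
  (2·δa)² = 88.4;  (2·δr)² = 9.00;  (δc)² = 225;  (δd)² = 0.0196
δS = √(322) = 18.0
S = 1120, so δS/S = 18.0/1120 = 0.0160.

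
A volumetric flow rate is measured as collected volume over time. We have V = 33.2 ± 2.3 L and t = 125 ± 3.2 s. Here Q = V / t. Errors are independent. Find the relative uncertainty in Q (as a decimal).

Each factor contributes (exponent × relative error)² to (δQ/Q)²:
  (1·δV/V)² = (1×0.0693)² = 0.00480;  (-1·δt/t)² = (-1×0.0256)² = 0.000655
δQ/Q = √(0.00545) = 0.0739

0.0739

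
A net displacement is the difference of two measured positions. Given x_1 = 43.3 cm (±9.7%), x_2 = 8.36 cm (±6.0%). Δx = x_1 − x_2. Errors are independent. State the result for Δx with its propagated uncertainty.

Absolute uncertainties add in quadrature for a linear combination:
  (δx_1)² = 17.6;  (δx_2)² = 0.252
δΔx = √(17.9) = 4.23 cm
Δx = 34.9 cm.

34.9 ± 4.23 cm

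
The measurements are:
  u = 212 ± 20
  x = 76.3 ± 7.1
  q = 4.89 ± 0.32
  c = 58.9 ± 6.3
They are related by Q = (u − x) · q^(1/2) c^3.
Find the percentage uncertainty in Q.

35.8%

Let w = u − x = 136. δw = √(δu² + δx²) = √(400 + 50.4) = 21.2, so δw/w = 0.156.
Q is then a monomial in w, q, c:
δQ/Q = √((δw/w)² + (½·δq/q)² + (3·δc/c)²) = √(0.0245 + 0.00107 + 0.103) = 0.358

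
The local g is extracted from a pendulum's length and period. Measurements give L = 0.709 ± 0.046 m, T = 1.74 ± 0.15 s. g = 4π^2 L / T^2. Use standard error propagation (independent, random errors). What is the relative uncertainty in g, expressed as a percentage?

Each factor contributes (exponent × relative error)² to (δg/g)²:
  (1·δL/L)² = (1×0.0649)² = 0.00421;  (-2·δT/T)² = (-2×0.0862)² = 0.0297
δg/g = √(0.0339) = 0.184

18.4%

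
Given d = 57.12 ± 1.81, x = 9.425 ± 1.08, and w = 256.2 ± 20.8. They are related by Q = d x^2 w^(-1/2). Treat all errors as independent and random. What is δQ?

Each factor contributes (exponent × relative error)² to (δQ/Q)²:
  (1·δd/d)² = (1×0.0317)² = 0.00100;  (2·δx/x)² = (2×0.115)² = 0.0525;  (−½·δw/w)² = (-0.5×0.0812)² = 0.00165
δQ/Q = √(0.0552) = 0.235
Q = 317.0, so δQ = 0.235 × 317.0 = 74.5.

74.5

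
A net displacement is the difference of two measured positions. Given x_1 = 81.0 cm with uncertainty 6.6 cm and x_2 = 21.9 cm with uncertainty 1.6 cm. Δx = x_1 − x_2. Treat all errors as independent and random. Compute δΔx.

Each term contributes (cᵢ δxᵢ)² to (δΔx)²:
  (δx_1)² = 43.6;  (δx_2)² = 2.56
δΔx = √(46.1) = 6.79 cm

6.79 cm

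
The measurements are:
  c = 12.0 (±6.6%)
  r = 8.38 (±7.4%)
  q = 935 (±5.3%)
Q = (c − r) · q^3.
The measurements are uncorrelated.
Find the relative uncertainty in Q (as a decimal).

0.320

Let u = c − r = 3.62. δu = √(δc² + δr²) = √(0.627 + 0.385) = 1.01, so δu/u = 0.278.
Q is then a monomial in u, q:
δQ/Q = √((δu/u)² + (3·δq/q)²) = √(0.0772 + 0.0253) = 0.320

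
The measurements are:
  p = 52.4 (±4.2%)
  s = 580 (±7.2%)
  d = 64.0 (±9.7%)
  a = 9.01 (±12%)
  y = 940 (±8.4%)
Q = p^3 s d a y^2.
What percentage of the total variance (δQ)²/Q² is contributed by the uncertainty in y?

38.6%

(δQ/Q)² = (3·δp/p)² + (1·δs/s)² + (1·δd/d)² + (1·δa/a)² + (2·δy/y)²
  p term: (3×0.0420)² = 0.0159
  s term: (1×0.0720)² = 0.00518
  d term: (1×0.0970)² = 0.00941
  a term: (1×0.120)² = 0.0144
  y term: (2×0.0840)² = 0.0282
Total = 0.0731. Share from y = 0.0282/0.0731 = 0.386.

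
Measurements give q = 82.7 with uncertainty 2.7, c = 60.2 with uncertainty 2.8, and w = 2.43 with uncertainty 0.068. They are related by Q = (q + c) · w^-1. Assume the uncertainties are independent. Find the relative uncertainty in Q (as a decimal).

0.0390

Let u = q + c = 143. δu = √(δq² + δc²) = √(7.29 + 7.84) = 3.89, so δu/u = 0.0272.
Q is then a monomial in u, w:
δQ/Q = √((δu/u)² + (-1·δw/w)²) = √(0.000741 + 0.000783) = 0.0390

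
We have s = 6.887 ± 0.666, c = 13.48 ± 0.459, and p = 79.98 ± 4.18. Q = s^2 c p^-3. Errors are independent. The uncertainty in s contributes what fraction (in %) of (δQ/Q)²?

(δQ/Q)² = (2·δs/s)² + (1·δc/c)² + (-3·δp/p)²
  s term: (2×0.0967)² = 0.0374
  c term: (1×0.0341)² = 0.00116
  p term: (-3×0.0523)² = 0.0246
Total = 0.0631. Share from s = 0.0374/0.0631 = 0.592.

59.2%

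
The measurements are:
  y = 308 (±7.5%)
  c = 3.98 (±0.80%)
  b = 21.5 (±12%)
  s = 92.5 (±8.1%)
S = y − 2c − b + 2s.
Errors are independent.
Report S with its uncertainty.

464 ± 27.7

Sums and differences: (δS)² = Σ (cᵢ δxᵢ)².
  (δy)² = 534;  (2·δc)² = 0.00406;  (δb)² = 6.66;  (2·δs)² = 225
δS = √(765) = 27.7
S = 464.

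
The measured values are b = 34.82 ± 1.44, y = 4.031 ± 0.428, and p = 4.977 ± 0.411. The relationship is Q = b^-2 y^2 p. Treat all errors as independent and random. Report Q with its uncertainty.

Products/powers → add relative errors in quadrature, weighted by exponent:
  (-2·δb/b)² = (-2×0.0414)² = 0.00684;  (2·δy/y)² = (2×0.106)² = 0.0451;  (1·δp/p)² = (1×0.0826)² = 0.00682
δQ/Q = √(0.0588) = 0.242
Q = 0.06670, so δQ = 0.242 × 0.06670 = 0.0162.

0.06670 ± 0.0162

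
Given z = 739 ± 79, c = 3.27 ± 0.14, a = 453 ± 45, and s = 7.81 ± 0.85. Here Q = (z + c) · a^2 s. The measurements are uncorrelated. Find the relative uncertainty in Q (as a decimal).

Let u = z + c = 742. δu = √(δz² + δc²) = √(6240 + 0.0196) = 79.0, so δu/u = 0.106.
Q is then a monomial in u, a, s:
δQ/Q = √((δu/u)² + (2·δa/a)² + (1·δs/s)²) = √(0.0113 + 0.0395 + 0.0118) = 0.250

0.250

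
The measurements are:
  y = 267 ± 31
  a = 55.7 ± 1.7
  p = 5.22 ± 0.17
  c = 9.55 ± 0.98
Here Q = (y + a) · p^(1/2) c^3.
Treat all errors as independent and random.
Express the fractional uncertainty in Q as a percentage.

Let u = y + a = 323. δu = √(δy² + δa²) = √(961 + 2.89) = 31.0, so δu/u = 0.0962.
Q is then a monomial in u, p, c:
δQ/Q = √((δu/u)² + (½·δp/p)² + (3·δc/c)²) = √(0.00926 + 0.000265 + 0.0948) = 0.323

32.3%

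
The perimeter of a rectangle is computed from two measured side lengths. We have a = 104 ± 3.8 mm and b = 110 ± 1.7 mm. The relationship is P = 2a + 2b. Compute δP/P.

0.0195

P is a linear combination, so absolute uncertainties add in quadrature:
  (2·δa)² = 57.8;  (2·δb)² = 11.6
δP = √(69.3) = 8.33 mm
P = 428 mm, so δP/P = 8.33/428 = 0.0195.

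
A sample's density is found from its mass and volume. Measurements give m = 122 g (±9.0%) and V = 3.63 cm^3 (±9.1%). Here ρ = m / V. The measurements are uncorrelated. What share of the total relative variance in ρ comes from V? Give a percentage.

(δρ/ρ)² = (1·δm/m)² + (-1·δV/V)²
  m term: (1×0.0900)² = 0.00810
  V term: (-1×0.0910)² = 0.00828
Total = 0.0164. Share from V = 0.00828/0.0164 = 0.506.

50.6%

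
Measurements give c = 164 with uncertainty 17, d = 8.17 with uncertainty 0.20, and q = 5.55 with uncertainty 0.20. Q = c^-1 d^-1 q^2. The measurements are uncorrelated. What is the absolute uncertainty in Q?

Products/powers → add relative errors in quadrature, weighted by exponent:
  (-1·δc/c)² = (-1×0.104)² = 0.0107;  (-1·δd/d)² = (-1×0.0245)² = 0.000599;  (2·δq/q)² = (2×0.0360)² = 0.00519
δQ/Q = √(0.0165) = 0.129
Q = 0.0230, so δQ = 0.129 × 0.0230 = 0.00296.

0.00296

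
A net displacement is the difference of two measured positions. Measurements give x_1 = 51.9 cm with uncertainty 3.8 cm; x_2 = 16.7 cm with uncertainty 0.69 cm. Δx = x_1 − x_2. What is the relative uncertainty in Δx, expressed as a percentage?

Each term contributes (cᵢ δxᵢ)² to (δΔx)²:
  (δx_1)² = 14.4;  (δx_2)² = 0.476
δΔx = √(14.9) = 3.86 cm
Δx = 35.2 cm, so δΔx/Δx = 3.86/35.2 = 0.110.

11.0%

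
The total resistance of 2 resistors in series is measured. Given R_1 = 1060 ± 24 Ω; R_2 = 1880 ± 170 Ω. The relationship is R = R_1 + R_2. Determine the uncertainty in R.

172 Ω

Each term contributes (cᵢ δxᵢ)² to (δR)²:
  (δR_1)² = 576;  (δR_2)² = 28900
δR = √(29500) = 172 Ω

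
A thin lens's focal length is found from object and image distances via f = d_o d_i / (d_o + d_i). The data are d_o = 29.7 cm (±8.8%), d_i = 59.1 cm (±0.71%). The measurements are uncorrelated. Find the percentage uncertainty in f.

5.86%

∂f/∂d_o = (d_i/(d_o+d_i))² = 0.443;  ∂f/∂d_i = (d_o/(d_o+d_i))² = 0.112
δf = √((∂f/∂d_o · δd_o)² + (∂f/∂d_i · δd_i)²) = √(1.34 + 0.00220) = 1.16 cm
f = 19.8 cm, so δf/f = 1.16/19.8 = 0.0586.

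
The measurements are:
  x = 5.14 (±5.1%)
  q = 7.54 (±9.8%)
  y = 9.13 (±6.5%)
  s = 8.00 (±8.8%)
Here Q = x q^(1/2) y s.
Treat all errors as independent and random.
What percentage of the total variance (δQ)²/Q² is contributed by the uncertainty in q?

(δQ/Q)² = (1·δx/x)² + (½·δq/q)² + (1·δy/y)² + (1·δs/s)²
  x term: (1×0.0510)² = 0.00260
  q term: (0.5×0.0980)² = 0.00240
  y term: (1×0.0650)² = 0.00423
  s term: (1×0.0880)² = 0.00774
Total = 0.0170. Share from q = 0.00240/0.0170 = 0.141.

14.1%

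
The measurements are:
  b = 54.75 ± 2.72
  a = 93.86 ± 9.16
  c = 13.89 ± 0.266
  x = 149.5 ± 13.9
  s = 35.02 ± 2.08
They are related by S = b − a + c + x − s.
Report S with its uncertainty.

Sums and differences: (δS)² = Σ (cᵢ δxᵢ)².
  (δb)² = 7.40;  (δa)² = 83.9;  (δc)² = 0.0708;  (δx)² = 193;  (δs)² = 4.33
δS = √(289) = 17.0
S = 89.26.

89.26 ± 17.0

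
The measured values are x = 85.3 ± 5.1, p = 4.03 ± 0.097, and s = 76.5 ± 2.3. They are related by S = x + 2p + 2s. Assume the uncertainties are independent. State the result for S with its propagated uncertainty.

Each term contributes (cᵢ δxᵢ)² to (δS)²:
  (δx)² = 26.0;  (2·δp)² = 0.0376;  (2·δs)² = 21.2
δS = √(47.2) = 6.87
S = 246.

246 ± 6.87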